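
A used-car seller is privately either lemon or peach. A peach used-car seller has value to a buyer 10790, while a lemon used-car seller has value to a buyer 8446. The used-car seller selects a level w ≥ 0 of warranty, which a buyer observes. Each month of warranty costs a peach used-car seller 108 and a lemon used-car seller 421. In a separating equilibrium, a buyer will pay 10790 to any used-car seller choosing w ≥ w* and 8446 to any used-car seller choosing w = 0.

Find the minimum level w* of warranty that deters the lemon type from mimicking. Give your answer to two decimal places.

A lemon used-car seller choosing w = 0 receives 8446.
Imitating at w* instead would pay 10790 at cost 421·w*, netting 10790 − 421·w*.
Indifference: 8446 = 10790 − 421·w*, so w* = (10790 − 8446) / 421 ≈ 5.57.
This is the lemon type's binding incentive-compatibility constraint; any w ≥ 5.57 sustains separation on that side.

5.57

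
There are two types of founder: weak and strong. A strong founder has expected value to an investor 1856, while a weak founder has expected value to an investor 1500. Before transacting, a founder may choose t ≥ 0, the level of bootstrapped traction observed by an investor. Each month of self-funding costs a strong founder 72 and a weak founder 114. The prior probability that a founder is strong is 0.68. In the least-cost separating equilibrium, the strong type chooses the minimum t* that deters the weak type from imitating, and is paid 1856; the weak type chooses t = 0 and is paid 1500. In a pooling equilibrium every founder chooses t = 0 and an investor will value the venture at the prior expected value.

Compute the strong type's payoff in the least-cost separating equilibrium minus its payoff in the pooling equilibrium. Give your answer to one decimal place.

Least-cost separating signal: t* solves 1500 = 1856 − 114·t*, so t* = (1856 − 1500)/114 ≈ 3.1228.
Strong type's separating payoff: 1856 − 72 × t* = 1856 − 72 × (1856 − 1500)/114 = 1856 − 25632/114 ≈ 1631.158.
Pooling payoff: 0.68 × 1856 + 0.32 × 1500 = 1742.08.
Difference: 1631.158 − 1742.08 = -110.922, i.e. -110.9 to one decimal place.
The strong type would prefer the pooling outcome.

-110.9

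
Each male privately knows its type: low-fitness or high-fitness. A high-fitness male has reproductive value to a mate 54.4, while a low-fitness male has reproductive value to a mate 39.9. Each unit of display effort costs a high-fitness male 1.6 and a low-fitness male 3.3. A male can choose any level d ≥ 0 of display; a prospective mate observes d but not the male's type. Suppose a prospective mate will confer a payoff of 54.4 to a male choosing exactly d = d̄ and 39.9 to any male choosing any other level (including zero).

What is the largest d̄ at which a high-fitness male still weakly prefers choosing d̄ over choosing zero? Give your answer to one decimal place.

Choosing d̄ yields the high-fitness type 54.4 − 1.6·d̄; choosing zero yields 39.9.
The high-fitness type is indifferent at 54.4 − 1.6·d̄ = 39.9, i.e. d̄ = (54.4 − 39.9) / 1.6 ≈ 9.1.
For any d̄ above 9.1 the high-fitness type would rather pool at zero, so separation collapses.

9.1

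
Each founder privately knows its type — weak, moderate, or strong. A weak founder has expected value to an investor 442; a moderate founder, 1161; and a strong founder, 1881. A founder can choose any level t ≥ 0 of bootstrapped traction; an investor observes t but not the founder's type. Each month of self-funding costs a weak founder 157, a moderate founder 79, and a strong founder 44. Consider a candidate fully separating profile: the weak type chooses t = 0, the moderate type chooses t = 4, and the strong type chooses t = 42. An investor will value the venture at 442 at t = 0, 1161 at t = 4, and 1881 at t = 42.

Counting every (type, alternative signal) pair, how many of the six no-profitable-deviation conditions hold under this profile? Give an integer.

3

Moderate (own payoff 1161 − 79×4 = 845): to t=0 gives 442 → no gain ✓; to t=42 gives 1881 − 79×42 = -1437 → no gain ✓.
Strong (own payoff 1881 − 44×42 = 33): to t=0 gives 442 → profitable ✗; to t=4 gives 1161 − 44×4 = 985 → profitable ✗.
Weak (own payoff 442): to t=4 gives 1161 − 157×4 = 533 → profitable ✗; to t=42 gives 1881 − 157×42 = -4713 → no gain ✓.
3 of the 6 constraints hold; not an equilibrium.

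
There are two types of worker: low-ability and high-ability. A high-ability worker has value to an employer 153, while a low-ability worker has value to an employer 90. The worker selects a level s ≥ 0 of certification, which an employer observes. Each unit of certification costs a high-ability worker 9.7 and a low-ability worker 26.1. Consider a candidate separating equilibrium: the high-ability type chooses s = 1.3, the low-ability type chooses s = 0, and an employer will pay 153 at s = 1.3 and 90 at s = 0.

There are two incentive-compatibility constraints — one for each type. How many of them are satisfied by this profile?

1

Low-ability type: stay at 0 → 90; mimic → 153 − 26.1 × 1.3 = 119.07. IC fails (90 < 119.07).
High-ability type: signal → 153 − 9.7 × 1.3 = 140.39; deviate to 0 → 90. IC holds (140.39 ≥ 90).
1 of 2 constraints hold, so this profile is not an equilibrium.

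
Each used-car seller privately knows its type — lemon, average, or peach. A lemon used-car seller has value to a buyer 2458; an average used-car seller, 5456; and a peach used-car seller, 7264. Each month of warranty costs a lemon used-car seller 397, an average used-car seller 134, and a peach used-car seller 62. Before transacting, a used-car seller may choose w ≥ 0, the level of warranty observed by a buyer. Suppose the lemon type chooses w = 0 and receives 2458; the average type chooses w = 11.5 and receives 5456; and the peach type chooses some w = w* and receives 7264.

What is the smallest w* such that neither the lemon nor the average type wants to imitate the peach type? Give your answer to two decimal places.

Lemon type (on-path payoff 2458) won't mimic when 2458 ≥ 7264 − 397·w*, i.e. w* ≥ 12.11.
Average type (on-path payoff 5456 − 134×11.5 = 3915) won't mimic when 3915 ≥ 7264 − 134·w*, i.e. w* ≥ 24.99.
Both must hold, so w* = max(12.11, 24.99) = 24.99. The average type's constraint binds.

24.99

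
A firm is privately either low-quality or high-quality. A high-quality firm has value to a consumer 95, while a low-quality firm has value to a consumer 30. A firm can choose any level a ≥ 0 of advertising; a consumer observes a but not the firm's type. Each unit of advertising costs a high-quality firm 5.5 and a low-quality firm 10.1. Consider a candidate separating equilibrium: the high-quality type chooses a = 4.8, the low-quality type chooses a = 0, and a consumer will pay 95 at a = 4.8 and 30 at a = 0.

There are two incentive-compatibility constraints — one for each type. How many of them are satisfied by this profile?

1

Low-quality type: stay at 0 → 30; mimic → 95 − 10.1 × 4.8 = 46.52. IC fails (30 < 46.52).
High-quality type: signal → 95 − 5.5 × 4.8 = 68.6; deviate to 0 → 30. IC holds (68.6 ≥ 30).
1 of 2 constraints hold, so this profile is not an equilibrium.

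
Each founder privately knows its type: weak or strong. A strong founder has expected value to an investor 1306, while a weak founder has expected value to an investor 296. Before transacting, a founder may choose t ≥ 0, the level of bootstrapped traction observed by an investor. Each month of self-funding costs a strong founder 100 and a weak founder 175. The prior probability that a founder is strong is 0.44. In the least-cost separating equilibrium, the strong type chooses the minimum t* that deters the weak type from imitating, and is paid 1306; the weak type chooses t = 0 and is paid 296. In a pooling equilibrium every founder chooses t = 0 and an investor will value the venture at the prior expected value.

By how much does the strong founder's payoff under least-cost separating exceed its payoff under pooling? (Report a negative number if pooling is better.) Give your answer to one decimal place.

Least-cost separating signal: t* solves 296 = 1306 − 175·t*, so t* = (1306 − 296)/175 ≈ 5.7714.
Strong type's separating payoff: 1306 − 100 × t* = 1306 − 100 × (1306 − 296)/175 = 1306 − 101000/175 ≈ 728.857.
Pooling payoff: 0.44 × 1306 + 0.56 × 296 = 740.4.
Difference: 728.857 − 740.4 = -11.543, i.e. -11.5 to one decimal place.
The strong type would prefer the pooling outcome.

-11.5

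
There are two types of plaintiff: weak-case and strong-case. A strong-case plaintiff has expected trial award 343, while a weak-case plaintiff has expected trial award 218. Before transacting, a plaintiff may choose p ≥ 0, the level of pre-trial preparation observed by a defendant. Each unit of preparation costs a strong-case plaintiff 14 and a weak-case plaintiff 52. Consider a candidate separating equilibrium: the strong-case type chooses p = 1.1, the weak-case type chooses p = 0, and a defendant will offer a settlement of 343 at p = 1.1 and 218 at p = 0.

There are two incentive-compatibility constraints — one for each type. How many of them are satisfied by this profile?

Weak-case type: stay at 0 → 218; mimic → 343 − 52 × 1.1 = 285.8. IC fails (218 < 285.8).
Strong-case type: signal → 343 − 14 × 1.1 = 327.6; deviate to 0 → 218. IC holds (327.6 ≥ 218).
1 of 2 constraints hold, so this profile is not an equilibrium.

1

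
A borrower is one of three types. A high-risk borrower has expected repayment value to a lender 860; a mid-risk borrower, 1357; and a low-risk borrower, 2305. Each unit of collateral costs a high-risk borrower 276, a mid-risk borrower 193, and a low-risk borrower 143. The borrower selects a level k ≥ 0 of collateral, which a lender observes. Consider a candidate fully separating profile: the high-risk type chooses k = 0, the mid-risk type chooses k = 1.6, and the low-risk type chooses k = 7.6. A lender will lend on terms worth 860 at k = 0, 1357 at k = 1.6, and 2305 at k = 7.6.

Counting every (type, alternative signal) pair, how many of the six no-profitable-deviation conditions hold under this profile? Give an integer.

Low-risk (own payoff 2305 − 143×7.6 = 1218.2): to k=0 gives 860 → no gain ✓; to k=1.6 gives 1357 − 143×1.6 = 1128.2 → no gain ✓.
High-risk (own payoff 860): to k=1.6 gives 1357 − 276×1.6 = 915.4 → profitable ✗; to k=7.6 gives 2305 − 276×7.6 = 207.4 → no gain ✓.
Mid-risk (own payoff 1357 − 193×1.6 = 1048.2): to k=0 gives 860 → no gain ✓; to k=7.6 gives 2305 − 193×7.6 = 838.2 → no gain ✓.
5 of the 6 constraints hold; not an equilibrium.

5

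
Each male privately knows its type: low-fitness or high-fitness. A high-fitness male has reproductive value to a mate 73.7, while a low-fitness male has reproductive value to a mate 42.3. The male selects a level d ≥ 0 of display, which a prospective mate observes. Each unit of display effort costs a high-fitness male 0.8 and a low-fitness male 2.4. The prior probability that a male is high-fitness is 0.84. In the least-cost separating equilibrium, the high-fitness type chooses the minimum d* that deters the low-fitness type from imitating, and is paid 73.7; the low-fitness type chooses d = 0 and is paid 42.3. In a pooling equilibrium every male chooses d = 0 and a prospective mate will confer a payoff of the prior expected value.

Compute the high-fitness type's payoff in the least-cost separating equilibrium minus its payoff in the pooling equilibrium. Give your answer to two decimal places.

Least-cost separating signal: d* solves 42.3 = 73.7 − 2.4·d*, so d* = (73.7 − 42.3)/2.4 ≈ 13.0833.
High-fitness type's separating payoff: 73.7 − 0.8 × d* = 73.7 − 0.8 × (73.7 − 42.3)/2.4 = 73.7 − 25.12/2.4 ≈ 63.2333.
Pooling payoff: 0.84 × 73.7 + 0.16 × 42.3 = 68.676.
Difference: 63.2333 − 68.676 = -5.4427, i.e. -5.44 to two decimal places.
The high-fitness type would prefer the pooling outcome.

-5.44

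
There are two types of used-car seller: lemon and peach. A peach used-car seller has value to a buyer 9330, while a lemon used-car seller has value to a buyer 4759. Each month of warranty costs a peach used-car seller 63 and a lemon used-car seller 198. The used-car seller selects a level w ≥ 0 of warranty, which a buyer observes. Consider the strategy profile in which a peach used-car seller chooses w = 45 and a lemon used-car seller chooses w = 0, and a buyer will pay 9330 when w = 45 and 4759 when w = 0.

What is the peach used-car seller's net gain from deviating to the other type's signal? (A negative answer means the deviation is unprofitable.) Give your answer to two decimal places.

Playing w = 45 the peach used-car seller receives 9330 − 63 × 45 = 6495.
Deviating to w = 0 yields 4759 instead.
Gain from deviating: 4759 − 6495 = -1736.00.
The gain is negative, so the peach type's incentive-compatibility constraint is satisfied.

-1736.00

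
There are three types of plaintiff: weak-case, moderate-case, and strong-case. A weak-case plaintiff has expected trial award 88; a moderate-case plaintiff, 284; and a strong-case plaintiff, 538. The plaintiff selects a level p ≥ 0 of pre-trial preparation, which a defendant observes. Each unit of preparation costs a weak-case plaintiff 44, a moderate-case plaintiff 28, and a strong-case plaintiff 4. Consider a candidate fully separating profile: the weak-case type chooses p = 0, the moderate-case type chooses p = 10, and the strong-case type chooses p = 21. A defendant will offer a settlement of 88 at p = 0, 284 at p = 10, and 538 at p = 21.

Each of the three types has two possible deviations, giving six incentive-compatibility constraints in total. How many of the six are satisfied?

Moderate-case (own payoff 284 − 28×10 = 4): to p=0 gives 88 → profitable ✗; to p=21 gives 538 − 28×21 = -50 → no gain ✓.
Strong-case (own payoff 538 − 4×21 = 454): to p=0 gives 88 → no gain ✓; to p=10 gives 284 − 4×10 = 244 → no gain ✓.
Weak-case (own payoff 88): to p=10 gives 284 − 44×10 = -156 → no gain ✓; to p=21 gives 538 − 44×21 = -386 → no gain ✓.
5 of the 6 constraints hold; not an equilibrium.

5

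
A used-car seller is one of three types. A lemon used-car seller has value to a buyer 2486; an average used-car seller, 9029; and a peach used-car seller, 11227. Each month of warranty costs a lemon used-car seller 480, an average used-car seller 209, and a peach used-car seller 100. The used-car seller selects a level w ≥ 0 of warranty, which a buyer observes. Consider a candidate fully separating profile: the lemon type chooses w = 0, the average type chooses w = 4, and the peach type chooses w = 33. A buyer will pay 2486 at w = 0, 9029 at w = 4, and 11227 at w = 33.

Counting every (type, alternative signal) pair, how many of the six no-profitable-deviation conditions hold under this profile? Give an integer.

4

Peach (own payoff 11227 − 100×33 = 7927): to w=0 gives 2486 → no gain ✓; to w=4 gives 9029 − 100×4 = 8629 → profitable ✗.
Average (own payoff 9029 − 209×4 = 8193): to w=0 gives 2486 → no gain ✓; to w=33 gives 11227 − 209×33 = 4330 → no gain ✓.
Lemon (own payoff 2486): to w=4 gives 9029 − 480×4 = 7109 → profitable ✗; to w=33 gives 11227 − 480×33 = -4613 → no gain ✓.
4 of the 6 constraints hold; not an equilibrium.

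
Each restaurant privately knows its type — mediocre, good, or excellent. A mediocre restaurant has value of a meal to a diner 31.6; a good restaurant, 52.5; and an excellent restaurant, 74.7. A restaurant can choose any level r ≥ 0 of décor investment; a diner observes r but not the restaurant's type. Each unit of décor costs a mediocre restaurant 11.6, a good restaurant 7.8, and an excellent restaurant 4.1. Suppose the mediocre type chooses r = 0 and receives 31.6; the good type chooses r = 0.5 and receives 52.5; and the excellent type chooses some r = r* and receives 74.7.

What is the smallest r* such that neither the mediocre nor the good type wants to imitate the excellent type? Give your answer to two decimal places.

Mediocre type (on-path payoff 31.6) won't mimic when 31.6 ≥ 74.7 − 11.6·r*, i.e. r* ≥ 3.72.
Good type (on-path payoff 52.5 − 7.8×0.5 = 48.6) won't mimic when 48.6 ≥ 74.7 − 7.8·r*, i.e. r* ≥ 3.35.
Both must hold, so r* = max(3.72, 3.35) = 3.72. The mediocre type's constraint binds.

3.72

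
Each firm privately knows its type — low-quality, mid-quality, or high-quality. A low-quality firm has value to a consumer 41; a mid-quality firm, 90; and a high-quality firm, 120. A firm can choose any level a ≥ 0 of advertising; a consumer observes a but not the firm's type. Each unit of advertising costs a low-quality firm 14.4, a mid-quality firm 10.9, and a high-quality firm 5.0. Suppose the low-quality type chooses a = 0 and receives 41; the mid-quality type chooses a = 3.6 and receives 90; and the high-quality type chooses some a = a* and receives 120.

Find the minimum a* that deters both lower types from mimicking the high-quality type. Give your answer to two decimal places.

6.35

Mid-quality type (on-path payoff 90 − 10.9×3.6 = 50.76) won't mimic when 50.76 ≥ 120 − 10.9·a*, i.e. a* ≥ 6.35.
Low-quality type (on-path payoff 41) won't mimic when 41 ≥ 120 − 14.4·a*, i.e. a* ≥ 5.49.
Both must hold, so a* = max(5.49, 6.35) = 6.35. The mid-quality type's constraint binds.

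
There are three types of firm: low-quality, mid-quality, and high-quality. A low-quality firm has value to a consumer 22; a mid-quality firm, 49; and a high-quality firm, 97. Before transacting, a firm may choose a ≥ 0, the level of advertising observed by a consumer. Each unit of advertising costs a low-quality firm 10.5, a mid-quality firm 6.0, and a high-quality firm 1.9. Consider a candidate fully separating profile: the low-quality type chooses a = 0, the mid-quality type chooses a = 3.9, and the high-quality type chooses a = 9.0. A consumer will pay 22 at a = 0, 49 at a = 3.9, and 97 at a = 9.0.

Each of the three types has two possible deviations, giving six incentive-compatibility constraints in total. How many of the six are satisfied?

Low-quality (own payoff 22): to a=3.9 gives 49 − 10.5×3.9 = 8.05 → no gain ✓; to a=9.0 gives 97 − 10.5×9.0 = 2.5 → no gain ✓.
High-quality (own payoff 97 − 1.9×9.0 = 79.9): to a=0 gives 22 → no gain ✓; to a=3.9 gives 49 − 1.9×3.9 = 41.59 → no gain ✓.
Mid-quality (own payoff 49 − 6.0×3.9 = 25.6): to a=0 gives 22 → no gain ✓; to a=9.0 gives 97 − 6.0×9.0 = 43 → profitable ✗.
5 of the 6 constraints hold; not an equilibrium.

5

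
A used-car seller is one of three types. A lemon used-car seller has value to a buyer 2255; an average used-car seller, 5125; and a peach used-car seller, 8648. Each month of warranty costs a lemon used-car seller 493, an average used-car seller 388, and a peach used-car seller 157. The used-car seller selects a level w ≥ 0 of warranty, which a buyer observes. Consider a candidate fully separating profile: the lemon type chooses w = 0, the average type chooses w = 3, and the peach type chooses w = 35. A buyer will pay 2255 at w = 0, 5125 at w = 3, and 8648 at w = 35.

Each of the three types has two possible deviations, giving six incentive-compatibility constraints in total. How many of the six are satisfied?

Lemon (own payoff 2255): to w=3 gives 5125 − 493×3 = 3646 → profitable ✗; to w=35 gives 8648 − 493×35 = -8607 → no gain ✓.
Average (own payoff 5125 − 388×3 = 3961): to w=0 gives 2255 → no gain ✓; to w=35 gives 8648 − 388×35 = -4932 → no gain ✓.
Peach (own payoff 8648 − 157×35 = 3153): to w=0 gives 2255 → no gain ✓; to w=3 gives 5125 − 157×3 = 4654 → profitable ✗.
4 of the 6 constraints hold; not an equilibrium.

4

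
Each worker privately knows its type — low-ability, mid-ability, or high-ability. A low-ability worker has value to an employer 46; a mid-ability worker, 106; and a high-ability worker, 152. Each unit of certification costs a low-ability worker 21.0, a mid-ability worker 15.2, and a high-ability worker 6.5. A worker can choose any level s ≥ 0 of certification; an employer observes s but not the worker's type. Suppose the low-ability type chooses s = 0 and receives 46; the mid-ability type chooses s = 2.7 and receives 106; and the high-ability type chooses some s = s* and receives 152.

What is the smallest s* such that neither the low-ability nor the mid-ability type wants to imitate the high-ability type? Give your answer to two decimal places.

Low-ability type (on-path payoff 46) won't mimic when 46 ≥ 152 − 21.0·s*, i.e. s* ≥ 5.05.
Mid-ability type (on-path payoff 106 − 15.2×2.7 = 64.96) won't mimic when 64.96 ≥ 152 − 15.2·s*, i.e. s* ≥ 5.73.
Both must hold, so s* = max(5.05, 5.73) = 5.73. The mid-ability type's constraint binds.

5.73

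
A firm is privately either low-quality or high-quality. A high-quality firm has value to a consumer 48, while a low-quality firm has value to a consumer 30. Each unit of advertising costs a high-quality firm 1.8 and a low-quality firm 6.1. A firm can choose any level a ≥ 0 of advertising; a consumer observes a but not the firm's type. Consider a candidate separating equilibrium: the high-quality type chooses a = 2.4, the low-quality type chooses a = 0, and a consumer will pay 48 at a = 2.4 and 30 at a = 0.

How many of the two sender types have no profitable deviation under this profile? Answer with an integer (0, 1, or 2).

1

High-quality type: signal → 48 − 1.8 × 2.4 = 43.68; deviate to 0 → 30. IC holds (43.68 ≥ 30).
Low-quality type: stay at 0 → 30; mimic → 48 − 6.1 × 2.4 = 33.36. IC fails (30 < 33.36).
1 of 2 constraints hold, so this profile is not an equilibrium.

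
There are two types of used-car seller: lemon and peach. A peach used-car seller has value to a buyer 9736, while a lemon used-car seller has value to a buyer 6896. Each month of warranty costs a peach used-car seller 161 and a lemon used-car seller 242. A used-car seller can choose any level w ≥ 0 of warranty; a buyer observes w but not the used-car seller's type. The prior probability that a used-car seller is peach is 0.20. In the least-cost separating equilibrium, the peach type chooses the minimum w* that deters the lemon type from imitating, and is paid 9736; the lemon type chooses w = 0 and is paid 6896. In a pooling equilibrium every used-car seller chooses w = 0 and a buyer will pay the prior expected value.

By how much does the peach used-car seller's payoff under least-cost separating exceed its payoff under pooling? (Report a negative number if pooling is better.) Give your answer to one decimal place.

382.6

Least-cost separating signal: w* solves 6896 = 9736 − 242·w*, so w* = (9736 − 6896)/242 ≈ 11.7355.
Peach type's separating payoff: 9736 − 161 × w* = 9736 − 161 × (9736 − 6896)/242 = 9736 − 457240/242 ≈ 7846.579.
Pooling payoff: 0.20 × 9736 + 0.80 × 6896 = 7464.
Difference: 7846.579 − 7464 = 382.579, i.e. 382.6 to one decimal place.
The peach type prefers to separate.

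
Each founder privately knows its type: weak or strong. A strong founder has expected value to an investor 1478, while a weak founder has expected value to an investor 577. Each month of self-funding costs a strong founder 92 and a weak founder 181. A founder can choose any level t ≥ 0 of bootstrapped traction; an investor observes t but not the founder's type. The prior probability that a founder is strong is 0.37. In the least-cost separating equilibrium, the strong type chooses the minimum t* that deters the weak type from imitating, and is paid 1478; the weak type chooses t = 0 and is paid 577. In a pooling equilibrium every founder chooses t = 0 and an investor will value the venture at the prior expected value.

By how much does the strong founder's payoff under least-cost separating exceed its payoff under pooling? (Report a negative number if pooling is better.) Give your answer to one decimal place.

Least-cost separating signal: t* solves 577 = 1478 − 181·t*, so t* = (1478 − 577)/181 ≈ 4.9779.
Strong type's separating payoff: 1478 − 92 × t* = 1478 − 92 × (1478 − 577)/181 = 1478 − 82892/181 ≈ 1020.033.
Pooling payoff: 0.37 × 1478 + 0.63 × 577 = 910.37.
Difference: 1020.033 − 910.37 = 109.663, i.e. 109.7 to one decimal place.
The strong type prefers to separate.

109.7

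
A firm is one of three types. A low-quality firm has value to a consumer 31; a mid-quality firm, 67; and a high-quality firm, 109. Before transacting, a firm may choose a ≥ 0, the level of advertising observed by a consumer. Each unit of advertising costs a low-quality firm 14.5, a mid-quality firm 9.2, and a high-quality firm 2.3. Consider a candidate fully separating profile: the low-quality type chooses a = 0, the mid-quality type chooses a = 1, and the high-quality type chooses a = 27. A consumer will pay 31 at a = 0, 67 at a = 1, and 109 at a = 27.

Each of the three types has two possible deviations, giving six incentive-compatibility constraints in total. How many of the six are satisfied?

Mid-quality (own payoff 67 − 9.2×1 = 57.8): to a=0 gives 31 → no gain ✓; to a=27 gives 109 − 9.2×27 = -139.4 → no gain ✓.
Low-quality (own payoff 31): to a=1 gives 67 − 14.5×1 = 52.5 → profitable ✗; to a=27 gives 109 − 14.5×27 = -282.5 → no gain ✓.
High-quality (own payoff 109 − 2.3×27 = 46.9): to a=0 gives 31 → no gain ✓; to a=1 gives 67 − 2.3×1 = 64.7 → profitable ✗.
4 of the 6 constraints hold; not an equilibrium.

4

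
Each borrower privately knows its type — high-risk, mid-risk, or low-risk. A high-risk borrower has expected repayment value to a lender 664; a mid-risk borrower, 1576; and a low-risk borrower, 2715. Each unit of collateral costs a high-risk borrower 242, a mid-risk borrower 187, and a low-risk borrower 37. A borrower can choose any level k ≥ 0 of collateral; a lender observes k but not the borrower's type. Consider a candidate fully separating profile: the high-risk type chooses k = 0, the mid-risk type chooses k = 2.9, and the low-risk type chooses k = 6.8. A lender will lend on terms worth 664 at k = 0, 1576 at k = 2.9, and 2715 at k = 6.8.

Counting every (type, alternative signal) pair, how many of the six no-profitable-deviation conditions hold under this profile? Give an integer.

3

Mid-risk (own payoff 1576 − 187×2.9 = 1033.7): to k=0 gives 664 → no gain ✓; to k=6.8 gives 2715 − 187×6.8 = 1443.4 → profitable ✗.
Low-risk (own payoff 2715 − 37×6.8 = 2463.4): to k=0 gives 664 → no gain ✓; to k=2.9 gives 1576 − 37×2.9 = 1468.7 → no gain ✓.
High-risk (own payoff 664): to k=2.9 gives 1576 − 242×2.9 = 874.2 → profitable ✗; to k=6.8 gives 2715 − 242×6.8 = 1069.4 → profitable ✗.
3 of the 6 constraints hold; not an equilibrium.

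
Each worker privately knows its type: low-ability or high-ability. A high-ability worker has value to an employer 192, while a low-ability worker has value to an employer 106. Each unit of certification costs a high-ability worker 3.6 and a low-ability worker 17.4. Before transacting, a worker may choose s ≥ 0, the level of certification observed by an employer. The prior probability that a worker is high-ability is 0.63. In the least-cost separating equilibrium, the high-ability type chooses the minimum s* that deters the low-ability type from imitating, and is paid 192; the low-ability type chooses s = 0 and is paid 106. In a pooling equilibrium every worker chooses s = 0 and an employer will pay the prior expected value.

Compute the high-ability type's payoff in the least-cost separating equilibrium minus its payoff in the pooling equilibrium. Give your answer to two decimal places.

Least-cost separating signal: s* solves 106 = 192 − 17.4·s*, so s* = (192 − 106)/17.4 ≈ 4.9425.
High-ability type's separating payoff: 192 − 3.6 × s* = 192 − 3.6 × (192 − 106)/17.4 = 192 − 309.6/17.4 ≈ 174.2069.
Pooling payoff: 0.63 × 192 + 0.37 × 106 = 160.18.
Difference: 174.2069 − 160.18 = 14.0269, i.e. 14.03 to two decimal places.
The high-ability type prefers to separate.

14.03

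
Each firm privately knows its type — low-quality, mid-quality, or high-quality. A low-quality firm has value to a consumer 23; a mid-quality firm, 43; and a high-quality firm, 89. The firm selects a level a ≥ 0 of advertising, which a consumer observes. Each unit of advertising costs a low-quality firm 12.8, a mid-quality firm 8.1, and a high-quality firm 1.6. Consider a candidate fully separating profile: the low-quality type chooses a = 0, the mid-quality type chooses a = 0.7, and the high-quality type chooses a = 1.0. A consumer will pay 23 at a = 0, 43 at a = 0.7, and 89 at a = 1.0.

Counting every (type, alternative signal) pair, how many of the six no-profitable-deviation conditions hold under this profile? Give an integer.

Low-quality (own payoff 23): to a=0.7 gives 43 − 12.8×0.7 = 34.04 → profitable ✗; to a=1.0 gives 89 − 12.8×1.0 = 76.2 → profitable ✗.
High-quality (own payoff 89 − 1.6×1.0 = 87.4): to a=0 gives 23 → no gain ✓; to a=0.7 gives 43 − 1.6×0.7 = 41.88 → no gain ✓.
Mid-quality (own payoff 43 − 8.1×0.7 = 37.33): to a=0 gives 23 → no gain ✓; to a=1.0 gives 89 − 8.1×1.0 = 80.9 → profitable ✗.
3 of the 6 constraints hold; not an equilibrium.

3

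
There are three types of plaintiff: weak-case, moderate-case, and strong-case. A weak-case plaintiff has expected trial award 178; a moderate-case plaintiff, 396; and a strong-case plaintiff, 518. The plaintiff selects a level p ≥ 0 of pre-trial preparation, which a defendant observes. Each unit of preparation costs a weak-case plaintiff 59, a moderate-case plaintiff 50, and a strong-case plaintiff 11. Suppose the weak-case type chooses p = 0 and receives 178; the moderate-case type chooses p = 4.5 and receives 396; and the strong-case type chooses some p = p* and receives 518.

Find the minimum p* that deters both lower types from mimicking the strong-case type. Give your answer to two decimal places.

Weak-case type (on-path payoff 178) won't mimic when 178 ≥ 518 − 59·p*, i.e. p* ≥ 5.76.
Moderate-case type (on-path payoff 396 − 50×4.5 = 171) won't mimic when 171 ≥ 518 − 50·p*, i.e. p* ≥ 6.94.
Both must hold, so p* = max(5.76, 6.94) = 6.94. The moderate-case type's constraint binds.

6.94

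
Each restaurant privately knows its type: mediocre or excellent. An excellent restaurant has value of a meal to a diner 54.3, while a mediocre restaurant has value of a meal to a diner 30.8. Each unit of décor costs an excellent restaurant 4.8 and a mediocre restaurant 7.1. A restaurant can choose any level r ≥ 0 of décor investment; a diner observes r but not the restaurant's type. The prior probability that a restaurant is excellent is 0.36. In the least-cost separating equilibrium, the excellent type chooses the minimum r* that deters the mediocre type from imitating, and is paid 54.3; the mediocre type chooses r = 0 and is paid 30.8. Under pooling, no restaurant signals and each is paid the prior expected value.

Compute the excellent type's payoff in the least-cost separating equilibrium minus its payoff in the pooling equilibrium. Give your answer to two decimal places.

-0.85

Least-cost separating signal: r* solves 30.8 = 54.3 − 7.1·r*, so r* = (54.3 − 30.8)/7.1 ≈ 3.3099.
Excellent type's separating payoff: 54.3 − 4.8 × r* = 54.3 − 4.8 × (54.3 − 30.8)/7.1 = 54.3 − 112.8/7.1 ≈ 38.4127.
Pooling payoff: 0.36 × 54.3 + 0.64 × 30.8 = 39.26.
Difference: 38.4127 − 39.26 = -0.8473, i.e. -0.85 to two decimal places.
The excellent type would prefer the pooling outcome.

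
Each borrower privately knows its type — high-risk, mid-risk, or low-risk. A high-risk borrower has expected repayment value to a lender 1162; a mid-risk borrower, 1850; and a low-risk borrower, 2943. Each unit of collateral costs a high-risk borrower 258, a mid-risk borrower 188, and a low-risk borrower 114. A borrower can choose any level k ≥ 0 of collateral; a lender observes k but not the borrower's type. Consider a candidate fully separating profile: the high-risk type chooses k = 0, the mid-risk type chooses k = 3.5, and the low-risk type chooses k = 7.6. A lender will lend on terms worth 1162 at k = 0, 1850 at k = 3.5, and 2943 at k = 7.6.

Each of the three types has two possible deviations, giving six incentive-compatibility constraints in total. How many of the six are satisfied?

5

Low-risk (own payoff 2943 − 114×7.6 = 2076.6): to k=0 gives 1162 → no gain ✓; to k=3.5 gives 1850 − 114×3.5 = 1451 → no gain ✓.
High-risk (own payoff 1162): to k=3.5 gives 1850 − 258×3.5 = 947 → no gain ✓; to k=7.6 gives 2943 − 258×7.6 = 982.2 → no gain ✓.
Mid-risk (own payoff 1850 − 188×3.5 = 1192): to k=0 gives 1162 → no gain ✓; to k=7.6 gives 2943 − 188×7.6 = 1514.2 → profitable ✗.
5 of the 6 constraints hold; not an equilibrium.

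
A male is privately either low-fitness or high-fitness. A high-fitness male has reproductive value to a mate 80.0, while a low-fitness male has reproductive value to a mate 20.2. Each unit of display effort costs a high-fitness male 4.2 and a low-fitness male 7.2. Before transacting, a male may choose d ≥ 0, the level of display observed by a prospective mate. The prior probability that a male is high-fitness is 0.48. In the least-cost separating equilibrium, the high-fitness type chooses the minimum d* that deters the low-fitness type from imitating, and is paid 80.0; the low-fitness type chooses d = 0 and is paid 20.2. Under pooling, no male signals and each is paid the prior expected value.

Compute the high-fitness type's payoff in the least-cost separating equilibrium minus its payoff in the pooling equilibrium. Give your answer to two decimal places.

-3.79

Least-cost separating signal: d* solves 20.2 = 80.0 − 7.2·d*, so d* = (80.0 − 20.2)/7.2 ≈ 8.3056.
High-fitness type's separating payoff: 80.0 − 4.2 × d* = 80.0 − 4.2 × (80.0 − 20.2)/7.2 = 80.0 − 251.16/7.2 ≈ 45.1167.
Pooling payoff: 0.48 × 80.0 + 0.52 × 20.2 = 48.904.
Difference: 45.1167 − 48.904 = -3.7873, i.e. -3.79 to two decimal places.
The high-fitness type would prefer the pooling outcome.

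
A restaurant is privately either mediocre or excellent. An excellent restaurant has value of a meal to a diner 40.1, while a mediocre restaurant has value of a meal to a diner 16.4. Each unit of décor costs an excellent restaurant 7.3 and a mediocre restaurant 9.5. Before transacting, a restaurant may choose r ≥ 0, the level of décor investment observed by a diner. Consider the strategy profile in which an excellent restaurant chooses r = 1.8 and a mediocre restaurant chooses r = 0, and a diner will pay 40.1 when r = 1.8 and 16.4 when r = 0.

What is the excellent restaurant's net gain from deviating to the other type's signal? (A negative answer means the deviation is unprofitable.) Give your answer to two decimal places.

Playing r = 1.8 the excellent restaurant receives 40.1 − 7.3 × 1.8 = 26.96.
Deviating to r = 0 yields 16.4 instead.
Gain from deviating: 16.4 − 26.96 = -10.56.
The gain is negative, so the excellent type's incentive-compatibility constraint is satisfied.

-10.56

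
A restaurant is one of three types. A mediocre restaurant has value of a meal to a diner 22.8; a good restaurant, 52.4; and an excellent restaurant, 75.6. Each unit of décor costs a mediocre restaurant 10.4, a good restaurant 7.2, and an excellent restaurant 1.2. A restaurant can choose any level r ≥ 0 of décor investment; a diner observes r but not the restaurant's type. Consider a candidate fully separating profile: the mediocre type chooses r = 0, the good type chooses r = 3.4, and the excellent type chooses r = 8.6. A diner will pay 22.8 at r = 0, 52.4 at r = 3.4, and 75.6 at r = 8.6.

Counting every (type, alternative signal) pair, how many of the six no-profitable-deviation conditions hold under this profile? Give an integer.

6

Mediocre (own payoff 22.8): to r=3.4 gives 52.4 − 10.4×3.4 = 17.04 → no gain ✓; to r=8.6 gives 75.6 − 10.4×8.6 = -13.84 → no gain ✓.
Good (own payoff 52.4 − 7.2×3.4 = 27.92): to r=0 gives 22.8 → no gain ✓; to r=8.6 gives 75.6 − 7.2×8.6 = 13.68 → no gain ✓.
Excellent (own payoff 75.6 − 1.2×8.6 = 65.28): to r=0 gives 22.8 → no gain ✓; to r=3.4 gives 52.4 − 1.2×3.4 = 48.32 → no gain ✓.
6 of the 6 constraints hold; this profile is a separating equilibrium.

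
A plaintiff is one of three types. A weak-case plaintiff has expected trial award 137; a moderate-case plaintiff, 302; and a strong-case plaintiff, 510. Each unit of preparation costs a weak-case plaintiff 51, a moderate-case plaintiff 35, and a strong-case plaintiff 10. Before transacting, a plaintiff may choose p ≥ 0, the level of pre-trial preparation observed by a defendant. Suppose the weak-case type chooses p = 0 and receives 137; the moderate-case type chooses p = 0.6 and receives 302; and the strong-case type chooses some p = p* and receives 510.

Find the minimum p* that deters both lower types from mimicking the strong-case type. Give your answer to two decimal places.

7.31

Weak-case type (on-path payoff 137) won't mimic when 137 ≥ 510 − 51·p*, i.e. p* ≥ 7.31.
Moderate-case type (on-path payoff 302 − 35×0.6 = 281) won't mimic when 281 ≥ 510 − 35·p*, i.e. p* ≥ 6.54.
Both must hold, so p* = max(7.31, 6.54) = 7.31. The weak-case type's constraint binds.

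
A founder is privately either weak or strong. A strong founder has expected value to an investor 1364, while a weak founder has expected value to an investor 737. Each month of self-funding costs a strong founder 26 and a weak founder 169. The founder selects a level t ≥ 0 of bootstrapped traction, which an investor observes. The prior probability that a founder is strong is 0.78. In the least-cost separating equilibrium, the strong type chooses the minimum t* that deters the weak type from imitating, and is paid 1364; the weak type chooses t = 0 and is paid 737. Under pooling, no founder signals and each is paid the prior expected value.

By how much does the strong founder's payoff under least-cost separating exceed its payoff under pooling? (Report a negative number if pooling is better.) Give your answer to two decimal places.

41.48

Least-cost separating signal: t* solves 737 = 1364 − 169·t*, so t* = (1364 − 737)/169 ≈ 3.7101.
Strong type's separating payoff: 1364 − 26 × t* = 1364 − 26 × (1364 − 737)/169 = 1364 − 16302/169 ≈ 1267.5385.
Pooling payoff: 0.78 × 1364 + 0.22 × 737 = 1226.06.
Difference: 1267.5385 − 1226.06 = 41.4785, i.e. 41.48 to two decimal places.
The strong type prefers to separate.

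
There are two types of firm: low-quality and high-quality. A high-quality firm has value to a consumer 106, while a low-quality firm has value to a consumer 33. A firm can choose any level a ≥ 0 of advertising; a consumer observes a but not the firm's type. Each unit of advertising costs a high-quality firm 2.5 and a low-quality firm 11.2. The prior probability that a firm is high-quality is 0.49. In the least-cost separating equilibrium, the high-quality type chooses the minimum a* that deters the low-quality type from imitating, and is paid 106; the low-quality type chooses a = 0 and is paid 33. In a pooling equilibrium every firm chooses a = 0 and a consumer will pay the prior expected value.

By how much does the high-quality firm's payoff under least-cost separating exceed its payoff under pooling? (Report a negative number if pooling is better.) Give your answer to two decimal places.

Least-cost separating signal: a* solves 33 = 106 − 11.2·a*, so a* = (106 − 33)/11.2 ≈ 6.5179.
High-quality type's separating payoff: 106 − 2.5 × a* = 106 − 2.5 × (106 − 33)/11.2 = 106 − 182.5/11.2 ≈ 89.7054.
Pooling payoff: 0.49 × 106 + 0.51 × 33 = 68.77.
Difference: 89.7054 − 68.77 = 20.9354, i.e. 20.94 to two decimal places.
The high-quality type prefers to separate.

20.94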